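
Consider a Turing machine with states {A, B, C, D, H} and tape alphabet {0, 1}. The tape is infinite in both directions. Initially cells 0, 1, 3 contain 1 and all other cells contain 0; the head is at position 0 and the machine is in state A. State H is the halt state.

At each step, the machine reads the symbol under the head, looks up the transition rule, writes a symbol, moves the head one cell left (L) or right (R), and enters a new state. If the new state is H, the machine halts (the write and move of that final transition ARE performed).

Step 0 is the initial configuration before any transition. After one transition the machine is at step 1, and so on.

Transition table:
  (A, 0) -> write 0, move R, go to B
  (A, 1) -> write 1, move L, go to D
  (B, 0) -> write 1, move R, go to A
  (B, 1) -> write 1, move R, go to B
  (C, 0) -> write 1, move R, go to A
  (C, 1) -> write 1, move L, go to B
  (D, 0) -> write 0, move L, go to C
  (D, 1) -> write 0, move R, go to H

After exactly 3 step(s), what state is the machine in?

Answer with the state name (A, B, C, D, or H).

Answer: A

Derivation:
Step 1: in state A at pos 0, read 1 -> (A,1)->write 1,move L,goto D. Now: state=D, head=-1, tape[-2..4]=0011010 (head:  ^)
Step 2: in state D at pos -1, read 0 -> (D,0)->write 0,move L,goto C. Now: state=C, head=-2, tape[-3..4]=00011010 (head:  ^)
Step 3: in state C at pos -2, read 0 -> (C,0)->write 1,move R,goto A. Now: state=A, head=-1, tape[-3..4]=01011010 (head:   ^)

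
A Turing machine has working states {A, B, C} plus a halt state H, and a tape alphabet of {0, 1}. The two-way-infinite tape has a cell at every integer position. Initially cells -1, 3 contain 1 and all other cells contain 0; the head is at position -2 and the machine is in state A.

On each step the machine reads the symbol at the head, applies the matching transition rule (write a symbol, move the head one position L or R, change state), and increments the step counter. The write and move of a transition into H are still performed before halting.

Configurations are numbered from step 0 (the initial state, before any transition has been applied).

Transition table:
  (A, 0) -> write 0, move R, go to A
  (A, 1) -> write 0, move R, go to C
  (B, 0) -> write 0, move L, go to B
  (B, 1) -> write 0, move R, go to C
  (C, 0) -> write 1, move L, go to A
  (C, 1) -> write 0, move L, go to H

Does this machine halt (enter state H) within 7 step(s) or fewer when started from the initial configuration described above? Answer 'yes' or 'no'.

Answer: no

Derivation:
Step 1: in state A at pos -2, read 0 -> (A,0)->write 0,move R,goto A. Now: state=A, head=-1, tape[-3..4]=00100010 (head:   ^)
Step 2: in state A at pos -1, read 1 -> (A,1)->write 0,move R,goto C. Now: state=C, head=0, tape[-3..4]=00000010 (head:    ^)
Step 3: in state C at pos 0, read 0 -> (C,0)->write 1,move L,goto A. Now: state=A, head=-1, tape[-3..4]=00010010 (head:   ^)
Step 4: in state A at pos -1, read 0 -> (A,0)->write 0,move R,goto A. Now: state=A, head=0, tape[-3..4]=00010010 (head:    ^)
Step 5: in state A at pos 0, read 1 -> (A,1)->write 0,move R,goto C. Now: state=C, head=1, tape[-3..4]=00000010 (head:     ^)
Step 6: in state C at pos 1, read 0 -> (C,0)->write 1,move L,goto A. Now: state=A, head=0, tape[-3..4]=00001010 (head:    ^)
Step 7: in state A at pos 0, read 0 -> (A,0)->write 0,move R,goto A. Now: state=A, head=1, tape[-3..4]=00001010 (head:     ^)
After 7 step(s): state = A (not H) -> not halted within 7 -> no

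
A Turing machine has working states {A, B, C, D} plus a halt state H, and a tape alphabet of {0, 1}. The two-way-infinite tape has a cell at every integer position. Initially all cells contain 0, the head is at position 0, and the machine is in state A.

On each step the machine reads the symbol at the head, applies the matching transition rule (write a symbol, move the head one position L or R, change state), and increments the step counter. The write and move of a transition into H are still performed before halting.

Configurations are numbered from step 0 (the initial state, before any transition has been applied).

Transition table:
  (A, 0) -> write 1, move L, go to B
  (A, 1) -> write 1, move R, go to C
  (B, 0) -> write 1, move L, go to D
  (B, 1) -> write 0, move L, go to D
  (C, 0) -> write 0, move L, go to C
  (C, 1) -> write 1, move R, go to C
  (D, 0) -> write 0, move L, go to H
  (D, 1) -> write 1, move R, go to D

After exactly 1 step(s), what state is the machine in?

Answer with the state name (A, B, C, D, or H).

Answer: B

Derivation:
Step 1: in state A at pos 0, read 0 -> (A,0)->write 1,move L,goto B. Now: state=B, head=-1, tape[-2..1]=0010 (head:  ^)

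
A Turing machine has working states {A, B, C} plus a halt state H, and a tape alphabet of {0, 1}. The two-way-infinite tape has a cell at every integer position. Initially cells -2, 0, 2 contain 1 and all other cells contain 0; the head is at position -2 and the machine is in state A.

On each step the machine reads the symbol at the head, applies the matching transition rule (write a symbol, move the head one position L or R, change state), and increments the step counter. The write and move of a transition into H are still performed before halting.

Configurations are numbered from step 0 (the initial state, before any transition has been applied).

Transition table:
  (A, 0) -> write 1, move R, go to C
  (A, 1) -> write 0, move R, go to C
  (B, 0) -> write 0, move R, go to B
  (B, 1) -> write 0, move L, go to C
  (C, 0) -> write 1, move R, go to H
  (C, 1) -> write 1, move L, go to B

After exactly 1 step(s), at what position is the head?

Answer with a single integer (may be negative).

Answer: -1

Derivation:
Step 1: in state A at pos -2, read 1 -> (A,1)->write 0,move R,goto C. Now: state=C, head=-1, tape[-3..3]=0001010 (head:   ^)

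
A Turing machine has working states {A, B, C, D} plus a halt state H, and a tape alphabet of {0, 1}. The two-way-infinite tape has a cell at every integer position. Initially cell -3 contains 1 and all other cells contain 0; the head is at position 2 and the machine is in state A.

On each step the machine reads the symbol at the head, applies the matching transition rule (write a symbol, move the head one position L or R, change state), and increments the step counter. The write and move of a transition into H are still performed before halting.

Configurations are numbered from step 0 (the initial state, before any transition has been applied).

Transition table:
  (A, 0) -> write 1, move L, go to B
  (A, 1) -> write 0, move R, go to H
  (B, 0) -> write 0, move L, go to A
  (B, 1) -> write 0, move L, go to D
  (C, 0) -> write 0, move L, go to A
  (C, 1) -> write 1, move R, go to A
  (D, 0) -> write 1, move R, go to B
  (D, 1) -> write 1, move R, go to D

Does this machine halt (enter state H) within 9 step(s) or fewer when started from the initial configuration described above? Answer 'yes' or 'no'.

Answer: yes

Derivation:
Step 1: in state A at pos 2, read 0 -> (A,0)->write 1,move L,goto B. Now: state=B, head=1, tape[-4..3]=01000010 (head:      ^)
Step 2: in state B at pos 1, read 0 -> (B,0)->write 0,move L,goto A. Now: state=A, head=0, tape[-4..3]=01000010 (head:     ^)
Step 3: in state A at pos 0, read 0 -> (A,0)->write 1,move L,goto B. Now: state=B, head=-1, tape[-4..3]=01001010 (head:    ^)
Step 4: in state B at pos -1, read 0 -> (B,0)->write 0,move L,goto A. Now: state=A, head=-2, tape[-4..3]=01001010 (head:   ^)
Step 5: in state A at pos -2, read 0 -> (A,0)->write 1,move L,goto B. Now: state=B, head=-3, tape[-4..3]=01101010 (head:  ^)
Step 6: in state B at pos -3, read 1 -> (B,1)->write 0,move L,goto D. Now: state=D, head=-4, tape[-5..3]=000101010 (head:  ^)
Step 7: in state D at pos -4, read 0 -> (D,0)->write 1,move R,goto B. Now: state=B, head=-3, tape[-5..3]=010101010 (head:   ^)
Step 8: in state B at pos -3, read 0 -> (B,0)->write 0,move L,goto A. Now: state=A, head=-4, tape[-5..3]=010101010 (head:  ^)
Step 9: in state A at pos -4, read 1 -> (A,1)->write 0,move R,goto H. Now: state=H, head=-3, tape[-5..3]=000101010 (head:   ^)
State H reached at step 9; 9 <= 9 -> yes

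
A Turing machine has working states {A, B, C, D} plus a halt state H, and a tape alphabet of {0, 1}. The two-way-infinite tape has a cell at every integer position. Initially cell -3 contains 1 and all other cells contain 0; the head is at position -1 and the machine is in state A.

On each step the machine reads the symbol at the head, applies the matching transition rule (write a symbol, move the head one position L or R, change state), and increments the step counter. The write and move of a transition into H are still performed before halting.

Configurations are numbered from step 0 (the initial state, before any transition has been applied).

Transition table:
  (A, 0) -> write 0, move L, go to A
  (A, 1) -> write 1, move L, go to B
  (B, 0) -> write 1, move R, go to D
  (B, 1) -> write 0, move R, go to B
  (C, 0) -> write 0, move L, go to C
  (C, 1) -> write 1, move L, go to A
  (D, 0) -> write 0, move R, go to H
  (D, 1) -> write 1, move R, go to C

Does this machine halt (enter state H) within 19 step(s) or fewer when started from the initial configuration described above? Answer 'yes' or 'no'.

Answer: yes

Derivation:
Step 1: in state A at pos -1, read 0 -> (A,0)->write 0,move L,goto A. Now: state=A, head=-2, tape[-4..0]=01000 (head:   ^)
Step 2: in state A at pos -2, read 0 -> (A,0)->write 0,move L,goto A. Now: state=A, head=-3, tape[-4..0]=01000 (head:  ^)
Step 3: in state A at pos -3, read 1 -> (A,1)->write 1,move L,goto B. Now: state=B, head=-4, tape[-5..0]=001000 (head:  ^)
Step 4: in state B at pos -4, read 0 -> (B,0)->write 1,move R,goto D. Now: state=D, head=-3, tape[-5..0]=011000 (head:   ^)
Step 5: in state D at pos -3, read 1 -> (D,1)->write 1,move R,goto C. Now: state=C, head=-2, tape[-5..0]=011000 (head:    ^)
Step 6: in state C at pos -2, read 0 -> (C,0)->write 0,move L,goto C. Now: state=C, head=-3, tape[-5..0]=011000 (head:   ^)
Step 7: in state C at pos -3, read 1 -> (C,1)->write 1,move L,goto A. Now: state=A, head=-4, tape[-5..0]=011000 (head:  ^)
Step 8: in state A at pos -4, read 1 -> (A,1)->write 1,move L,goto B. Now: state=B, head=-5, tape[-6..0]=0011000 (head:  ^)
Step 9: in state B at pos -5, read 0 -> (B,0)->write 1,move R,goto D. Now: state=D, head=-4, tape[-6..0]=0111000 (head:   ^)
Step 10: in state D at pos -4, read 1 -> (D,1)->write 1,move R,goto C. Now: state=C, head=-3, tape[-6..0]=0111000 (head:    ^)
Step 11: in state C at pos -3, read 1 -> (C,1)->write 1,move L,goto A. Now: state=A, head=-4, tape[-6..0]=0111000 (head:   ^)
Step 12: in state A at pos -4, read 1 -> (A,1)->write 1,move L,goto B. Now: state=B, head=-5, tape[-6..0]=0111000 (head:  ^)
Step 13: in state B at pos -5, read 1 -> (B,1)->write 0,move R,goto B. Now: state=B, head=-4, tape[-6..0]=0011000 (head:   ^)
Step 14: in state B at pos -4, read 1 -> (B,1)->write 0,move R,goto B. Now: state=B, head=-3, tape[-6..0]=0001000 (head:    ^)
Step 15: in state B at pos -3, read 1 -> (B,1)->write 0,move R,goto B. Now: state=B, head=-2, tape[-6..0]=0000000 (head:     ^)
Step 16: in state B at pos -2, read 0 -> (B,0)->write 1,move R,goto D. Now: state=D, head=-1, tape[-6..0]=0000100 (head:      ^)
Step 17: in state D at pos -1, read 0 -> (D,0)->write 0,move R,goto H. Now: state=H, head=0, tape[-6..1]=00001000 (head:       ^)
State H reached at step 17; 17 <= 19 -> yes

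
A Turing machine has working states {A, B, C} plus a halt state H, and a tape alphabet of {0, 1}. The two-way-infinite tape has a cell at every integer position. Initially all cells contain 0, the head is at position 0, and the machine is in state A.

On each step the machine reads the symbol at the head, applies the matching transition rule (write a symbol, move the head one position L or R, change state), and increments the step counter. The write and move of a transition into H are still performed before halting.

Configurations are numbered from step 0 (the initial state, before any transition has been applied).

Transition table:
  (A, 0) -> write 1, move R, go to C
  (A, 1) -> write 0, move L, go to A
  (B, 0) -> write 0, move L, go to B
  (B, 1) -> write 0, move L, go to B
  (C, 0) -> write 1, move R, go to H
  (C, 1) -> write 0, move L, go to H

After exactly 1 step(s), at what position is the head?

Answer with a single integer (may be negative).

Step 1: in state A at pos 0, read 0 -> (A,0)->write 1,move R,goto C. Now: state=C, head=1, tape[-1..2]=0100 (head:   ^)

Answer: 1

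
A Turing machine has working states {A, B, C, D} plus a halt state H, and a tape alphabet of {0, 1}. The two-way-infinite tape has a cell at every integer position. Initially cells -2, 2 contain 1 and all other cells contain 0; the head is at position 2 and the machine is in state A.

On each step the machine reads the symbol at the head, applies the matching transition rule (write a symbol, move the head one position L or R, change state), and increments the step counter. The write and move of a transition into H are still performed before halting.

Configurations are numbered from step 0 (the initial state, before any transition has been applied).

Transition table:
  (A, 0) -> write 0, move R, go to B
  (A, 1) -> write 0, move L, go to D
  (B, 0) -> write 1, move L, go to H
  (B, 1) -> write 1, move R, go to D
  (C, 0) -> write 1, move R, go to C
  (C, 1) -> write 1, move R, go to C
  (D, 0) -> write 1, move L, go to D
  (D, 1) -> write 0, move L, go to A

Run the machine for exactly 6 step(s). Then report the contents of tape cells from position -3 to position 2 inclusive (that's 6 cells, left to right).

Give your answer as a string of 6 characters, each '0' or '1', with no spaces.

Step 1: in state A at pos 2, read 1 -> (A,1)->write 0,move L,goto D. Now: state=D, head=1, tape[-3..3]=0100000 (head:     ^)
Step 2: in state D at pos 1, read 0 -> (D,0)->write 1,move L,goto D. Now: state=D, head=0, tape[-3..3]=0100100 (head:    ^)
Step 3: in state D at pos 0, read 0 -> (D,0)->write 1,move L,goto D. Now: state=D, head=-1, tape[-3..3]=0101100 (head:   ^)
Step 4: in state D at pos -1, read 0 -> (D,0)->write 1,move L,goto D. Now: state=D, head=-2, tape[-3..3]=0111100 (head:  ^)
Step 5: in state D at pos -2, read 1 -> (D,1)->write 0,move L,goto A. Now: state=A, head=-3, tape[-4..3]=00011100 (head:  ^)
Step 6: in state A at pos -3, read 0 -> (A,0)->write 0,move R,goto B. Now: state=B, head=-2, tape[-4..3]=00011100 (head:   ^)

Answer: 001110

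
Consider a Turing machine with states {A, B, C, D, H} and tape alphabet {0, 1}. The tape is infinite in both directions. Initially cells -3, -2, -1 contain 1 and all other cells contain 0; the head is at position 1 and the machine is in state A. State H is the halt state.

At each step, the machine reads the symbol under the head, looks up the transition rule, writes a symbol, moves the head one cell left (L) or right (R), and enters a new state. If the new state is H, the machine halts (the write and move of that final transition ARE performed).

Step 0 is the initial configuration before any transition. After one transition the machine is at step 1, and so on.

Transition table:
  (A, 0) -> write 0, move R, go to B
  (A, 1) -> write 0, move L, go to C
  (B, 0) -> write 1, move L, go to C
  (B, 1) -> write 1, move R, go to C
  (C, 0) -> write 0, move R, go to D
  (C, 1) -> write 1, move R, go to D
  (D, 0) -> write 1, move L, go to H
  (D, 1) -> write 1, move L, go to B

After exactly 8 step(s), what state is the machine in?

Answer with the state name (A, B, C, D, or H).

Step 1: in state A at pos 1, read 0 -> (A,0)->write 0,move R,goto B. Now: state=B, head=2, tape[-4..3]=01110000 (head:       ^)
Step 2: in state B at pos 2, read 0 -> (B,0)->write 1,move L,goto C. Now: state=C, head=1, tape[-4..3]=01110010 (head:      ^)
Step 3: in state C at pos 1, read 0 -> (C,0)->write 0,move R,goto D. Now: state=D, head=2, tape[-4..3]=01110010 (head:       ^)
Step 4: in state D at pos 2, read 1 -> (D,1)->write 1,move L,goto B. Now: state=B, head=1, tape[-4..3]=01110010 (head:      ^)
Step 5: in state B at pos 1, read 0 -> (B,0)->write 1,move L,goto C. Now: state=C, head=0, tape[-4..3]=01110110 (head:     ^)
Step 6: in state C at pos 0, read 0 -> (C,0)->write 0,move R,goto D. Now: state=D, head=1, tape[-4..3]=01110110 (head:      ^)
Step 7: in state D at pos 1, read 1 -> (D,1)->write 1,move L,goto B. Now: state=B, head=0, tape[-4..3]=01110110 (head:     ^)
Step 8: in state B at pos 0, read 0 -> (B,0)->write 1,move L,goto C. Now: state=C, head=-1, tape[-4..3]=01111110 (head:    ^)

Answer: C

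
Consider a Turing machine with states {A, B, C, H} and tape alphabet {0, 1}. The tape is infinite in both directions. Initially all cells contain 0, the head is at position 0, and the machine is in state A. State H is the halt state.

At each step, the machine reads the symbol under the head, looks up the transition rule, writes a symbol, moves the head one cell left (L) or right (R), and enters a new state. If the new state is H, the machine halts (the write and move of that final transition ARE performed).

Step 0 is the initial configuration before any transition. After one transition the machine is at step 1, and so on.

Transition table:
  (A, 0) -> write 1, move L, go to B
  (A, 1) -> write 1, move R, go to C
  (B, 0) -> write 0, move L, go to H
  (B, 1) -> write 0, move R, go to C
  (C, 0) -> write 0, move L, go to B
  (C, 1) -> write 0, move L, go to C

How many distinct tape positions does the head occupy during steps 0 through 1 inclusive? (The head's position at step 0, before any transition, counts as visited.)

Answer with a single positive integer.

Step 1: in state A at pos 0, read 0 -> (A,0)->write 1,move L,goto B. Now: state=B, head=-1, tape[-2..1]=0010 (head:  ^)
Head positions at steps 0..1: starting at 0, distinct positions visited = {-1, 0} -> 2 position(s)

Answer: 2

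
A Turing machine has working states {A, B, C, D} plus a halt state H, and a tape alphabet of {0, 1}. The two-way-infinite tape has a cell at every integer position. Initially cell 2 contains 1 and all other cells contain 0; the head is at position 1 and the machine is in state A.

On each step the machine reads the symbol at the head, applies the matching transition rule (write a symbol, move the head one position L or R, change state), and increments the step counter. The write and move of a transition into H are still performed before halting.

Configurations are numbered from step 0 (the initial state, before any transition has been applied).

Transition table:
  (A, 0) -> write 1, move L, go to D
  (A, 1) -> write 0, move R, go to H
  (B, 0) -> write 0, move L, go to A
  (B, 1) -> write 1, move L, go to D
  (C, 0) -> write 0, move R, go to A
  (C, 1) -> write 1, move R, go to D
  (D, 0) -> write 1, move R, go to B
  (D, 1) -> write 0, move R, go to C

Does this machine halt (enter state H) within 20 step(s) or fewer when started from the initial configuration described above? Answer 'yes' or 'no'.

Answer: yes

Derivation:
Step 1: in state A at pos 1, read 0 -> (A,0)->write 1,move L,goto D. Now: state=D, head=0, tape[-1..3]=00110 (head:  ^)
Step 2: in state D at pos 0, read 0 -> (D,0)->write 1,move R,goto B. Now: state=B, head=1, tape[-1..3]=01110 (head:   ^)
Step 3: in state B at pos 1, read 1 -> (B,1)->write 1,move L,goto D. Now: state=D, head=0, tape[-1..3]=01110 (head:  ^)
Step 4: in state D at pos 0, read 1 -> (D,1)->write 0,move R,goto C. Now: state=C, head=1, tape[-1..3]=00110 (head:   ^)
Step 5: in state C at pos 1, read 1 -> (C,1)->write 1,move R,goto D. Now: state=D, head=2, tape[-1..3]=00110 (head:    ^)
Step 6: in state D at pos 2, read 1 -> (D,1)->write 0,move R,goto C. Now: state=C, head=3, tape[-1..4]=001000 (head:     ^)
Step 7: in state C at pos 3, read 0 -> (C,0)->write 0,move R,goto A. Now: state=A, head=4, tape[-1..5]=0010000 (head:      ^)
Step 8: in state A at pos 4, read 0 -> (A,0)->write 1,move L,goto D. Now: state=D, head=3, tape[-1..5]=0010010 (head:     ^)
Step 9: in state D at pos 3, read 0 -> (D,0)->write 1,move R,goto B. Now: state=B, head=4, tape[-1..5]=0010110 (head:      ^)
Step 10: in state B at pos 4, read 1 -> (B,1)->write 1,move L,goto D. Now: state=D, head=3, tape[-1..5]=0010110 (head:     ^)
Step 11: in state D at pos 3, read 1 -> (D,1)->write 0,move R,goto C. Now: state=C, head=4, tape[-1..5]=0010010 (head:      ^)
Step 12: in state C at pos 4, read 1 -> (C,1)->write 1,move R,goto D. Now: state=D, head=5, tape[-1..6]=00100100 (head:       ^)
Step 13: in state D at pos 5, read 0 -> (D,0)->write 1,move R,goto B. Now: state=B, head=6, tape[-1..7]=001001100 (head:        ^)
Step 14: in state B at pos 6, read 0 -> (B,0)->write 0,move L,goto A. Now: state=A, head=5, tape[-1..7]=001001100 (head:       ^)
Step 15: in state A at pos 5, read 1 -> (A,1)->write 0,move R,goto H. Now: state=H, head=6, tape[-1..7]=001001000 (head:        ^)
State H reached at step 15; 15 <= 20 -> yes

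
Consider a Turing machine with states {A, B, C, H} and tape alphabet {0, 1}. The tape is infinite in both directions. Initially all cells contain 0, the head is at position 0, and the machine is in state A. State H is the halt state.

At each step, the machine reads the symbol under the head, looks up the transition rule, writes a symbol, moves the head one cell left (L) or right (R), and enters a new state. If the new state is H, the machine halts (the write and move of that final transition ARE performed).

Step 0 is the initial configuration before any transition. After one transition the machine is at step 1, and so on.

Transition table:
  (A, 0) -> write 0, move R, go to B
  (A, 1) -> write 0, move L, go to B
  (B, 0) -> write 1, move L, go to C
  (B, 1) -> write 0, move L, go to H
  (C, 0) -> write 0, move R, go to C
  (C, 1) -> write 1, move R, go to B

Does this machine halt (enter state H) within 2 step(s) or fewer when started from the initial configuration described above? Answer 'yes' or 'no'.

Answer: no

Derivation:
Step 1: in state A at pos 0, read 0 -> (A,0)->write 0,move R,goto B. Now: state=B, head=1, tape[-1..2]=0000 (head:   ^)
Step 2: in state B at pos 1, read 0 -> (B,0)->write 1,move L,goto C. Now: state=C, head=0, tape[-1..2]=0010 (head:  ^)
After 2 step(s): state = C (not H) -> not halted within 2 -> no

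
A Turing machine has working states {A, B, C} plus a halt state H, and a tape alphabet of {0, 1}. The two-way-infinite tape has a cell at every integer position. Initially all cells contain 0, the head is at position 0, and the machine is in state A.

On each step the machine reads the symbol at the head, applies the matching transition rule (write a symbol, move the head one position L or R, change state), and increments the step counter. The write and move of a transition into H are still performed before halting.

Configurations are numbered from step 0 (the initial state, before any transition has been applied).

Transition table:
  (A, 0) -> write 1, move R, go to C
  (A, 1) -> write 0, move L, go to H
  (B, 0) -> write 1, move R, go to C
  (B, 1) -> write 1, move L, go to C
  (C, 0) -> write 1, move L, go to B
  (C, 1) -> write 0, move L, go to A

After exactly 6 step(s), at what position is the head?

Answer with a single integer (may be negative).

Step 1: in state A at pos 0, read 0 -> (A,0)->write 1,move R,goto C. Now: state=C, head=1, tape[-1..2]=0100 (head:   ^)
Step 2: in state C at pos 1, read 0 -> (C,0)->write 1,move L,goto B. Now: state=B, head=0, tape[-1..2]=0110 (head:  ^)
Step 3: in state B at pos 0, read 1 -> (B,1)->write 1,move L,goto C. Now: state=C, head=-1, tape[-2..2]=00110 (head:  ^)
Step 4: in state C at pos -1, read 0 -> (C,0)->write 1,move L,goto B. Now: state=B, head=-2, tape[-3..2]=001110 (head:  ^)
Step 5: in state B at pos -2, read 0 -> (B,0)->write 1,move R,goto C. Now: state=C, head=-1, tape[-3..2]=011110 (head:   ^)
Step 6: in state C at pos -1, read 1 -> (C,1)->write 0,move L,goto A. Now: state=A, head=-2, tape[-3..2]=010110 (head:  ^)

Answer: -2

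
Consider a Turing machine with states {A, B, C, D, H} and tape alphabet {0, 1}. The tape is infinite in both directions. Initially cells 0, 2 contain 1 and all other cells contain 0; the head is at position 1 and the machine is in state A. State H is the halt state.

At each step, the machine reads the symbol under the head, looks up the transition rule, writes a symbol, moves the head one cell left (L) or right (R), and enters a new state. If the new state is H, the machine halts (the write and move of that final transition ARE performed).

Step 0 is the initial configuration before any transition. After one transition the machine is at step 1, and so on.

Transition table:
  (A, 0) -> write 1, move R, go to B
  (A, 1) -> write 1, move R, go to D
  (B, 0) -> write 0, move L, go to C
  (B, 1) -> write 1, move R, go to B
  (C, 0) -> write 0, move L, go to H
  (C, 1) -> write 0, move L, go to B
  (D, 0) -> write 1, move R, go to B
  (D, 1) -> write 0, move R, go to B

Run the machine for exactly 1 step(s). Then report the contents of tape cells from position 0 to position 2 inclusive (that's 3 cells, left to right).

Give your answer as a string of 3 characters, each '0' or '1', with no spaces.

Answer: 111

Derivation:
Step 1: in state A at pos 1, read 0 -> (A,0)->write 1,move R,goto B. Now: state=B, head=2, tape[-1..3]=01110 (head:    ^)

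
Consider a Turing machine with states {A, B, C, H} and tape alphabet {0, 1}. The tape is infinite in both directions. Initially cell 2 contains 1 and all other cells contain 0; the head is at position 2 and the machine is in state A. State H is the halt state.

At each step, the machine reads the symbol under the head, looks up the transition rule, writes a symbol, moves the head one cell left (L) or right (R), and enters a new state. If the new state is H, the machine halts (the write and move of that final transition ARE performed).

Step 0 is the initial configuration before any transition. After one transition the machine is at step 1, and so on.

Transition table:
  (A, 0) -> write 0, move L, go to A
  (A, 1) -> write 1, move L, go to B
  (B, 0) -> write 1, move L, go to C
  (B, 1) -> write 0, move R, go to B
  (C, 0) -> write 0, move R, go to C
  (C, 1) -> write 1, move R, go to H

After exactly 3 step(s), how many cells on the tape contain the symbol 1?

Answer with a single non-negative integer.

Step 1: in state A at pos 2, read 1 -> (A,1)->write 1,move L,goto B. Now: state=B, head=1, tape[0..3]=0010 (head:  ^)
Step 2: in state B at pos 1, read 0 -> (B,0)->write 1,move L,goto C. Now: state=C, head=0, tape[-1..3]=00110 (head:  ^)
Step 3: in state C at pos 0, read 0 -> (C,0)->write 0,move R,goto C. Now: state=C, head=1, tape[-1..3]=00110 (head:   ^)
Cells containing 1 after step 3: {1, 2} -> 2 cell(s)

Answer: 2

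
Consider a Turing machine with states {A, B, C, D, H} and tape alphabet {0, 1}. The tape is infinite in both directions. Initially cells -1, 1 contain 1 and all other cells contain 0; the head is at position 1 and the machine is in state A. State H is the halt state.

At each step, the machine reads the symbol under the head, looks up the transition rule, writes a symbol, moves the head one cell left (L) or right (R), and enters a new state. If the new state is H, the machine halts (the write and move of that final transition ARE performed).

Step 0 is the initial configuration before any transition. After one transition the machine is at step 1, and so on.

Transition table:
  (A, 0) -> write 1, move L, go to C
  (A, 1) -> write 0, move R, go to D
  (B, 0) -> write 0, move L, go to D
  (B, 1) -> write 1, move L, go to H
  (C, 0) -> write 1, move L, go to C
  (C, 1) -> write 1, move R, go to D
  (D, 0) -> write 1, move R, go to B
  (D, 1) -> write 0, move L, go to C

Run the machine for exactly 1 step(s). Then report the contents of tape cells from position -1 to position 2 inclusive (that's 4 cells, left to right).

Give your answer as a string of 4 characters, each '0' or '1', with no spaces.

Answer: 1000

Derivation:
Step 1: in state A at pos 1, read 1 -> (A,1)->write 0,move R,goto D. Now: state=D, head=2, tape[-2..3]=010000 (head:     ^)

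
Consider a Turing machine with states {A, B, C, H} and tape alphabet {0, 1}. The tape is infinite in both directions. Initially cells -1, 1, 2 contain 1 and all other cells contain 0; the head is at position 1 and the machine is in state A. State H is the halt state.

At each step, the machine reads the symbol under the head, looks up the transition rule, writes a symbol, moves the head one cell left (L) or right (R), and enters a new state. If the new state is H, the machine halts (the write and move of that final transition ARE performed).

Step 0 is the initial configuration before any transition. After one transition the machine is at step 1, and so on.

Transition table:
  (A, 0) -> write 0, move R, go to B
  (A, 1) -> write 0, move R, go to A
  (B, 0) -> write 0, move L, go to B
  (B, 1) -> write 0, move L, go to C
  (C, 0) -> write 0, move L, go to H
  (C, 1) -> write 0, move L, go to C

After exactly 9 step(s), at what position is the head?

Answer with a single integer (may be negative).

Step 1: in state A at pos 1, read 1 -> (A,1)->write 0,move R,goto A. Now: state=A, head=2, tape[-2..3]=010010 (head:     ^)
Step 2: in state A at pos 2, read 1 -> (A,1)->write 0,move R,goto A. Now: state=A, head=3, tape[-2..4]=0100000 (head:      ^)
Step 3: in state A at pos 3, read 0 -> (A,0)->write 0,move R,goto B. Now: state=B, head=4, tape[-2..5]=01000000 (head:       ^)
Step 4: in state B at pos 4, read 0 -> (B,0)->write 0,move L,goto B. Now: state=B, head=3, tape[-2..5]=01000000 (head:      ^)
Step 5: in state B at pos 3, read 0 -> (B,0)->write 0,move L,goto B. Now: state=B, head=2, tape[-2..5]=01000000 (head:     ^)
Step 6: in state B at pos 2, read 0 -> (B,0)->write 0,move L,goto B. Now: state=B, head=1, tape[-2..5]=01000000 (head:    ^)
Step 7: in state B at pos 1, read 0 -> (B,0)->write 0,move L,goto B. Now: state=B, head=0, tape[-2..5]=01000000 (head:   ^)
Step 8: in state B at pos 0, read 0 -> (B,0)->write 0,move L,goto B. Now: state=B, head=-1, tape[-2..5]=01000000 (head:  ^)
Step 9: in state B at pos -1, read 1 -> (B,1)->write 0,move L,goto C. Now: state=C, head=-2, tape[-3..5]=000000000 (head:  ^)

Answer: -2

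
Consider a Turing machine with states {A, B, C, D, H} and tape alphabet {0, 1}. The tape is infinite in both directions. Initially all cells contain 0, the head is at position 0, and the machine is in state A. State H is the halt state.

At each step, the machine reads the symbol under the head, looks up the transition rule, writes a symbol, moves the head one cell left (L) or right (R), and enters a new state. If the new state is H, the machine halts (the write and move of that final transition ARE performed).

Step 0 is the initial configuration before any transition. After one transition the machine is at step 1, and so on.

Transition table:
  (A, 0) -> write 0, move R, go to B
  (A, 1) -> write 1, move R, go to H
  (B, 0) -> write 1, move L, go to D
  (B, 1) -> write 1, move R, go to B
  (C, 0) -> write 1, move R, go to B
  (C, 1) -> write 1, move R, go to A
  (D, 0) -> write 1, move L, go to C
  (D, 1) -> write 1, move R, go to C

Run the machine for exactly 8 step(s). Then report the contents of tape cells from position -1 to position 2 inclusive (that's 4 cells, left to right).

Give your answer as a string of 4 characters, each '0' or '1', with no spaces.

Step 1: in state A at pos 0, read 0 -> (A,0)->write 0,move R,goto B. Now: state=B, head=1, tape[-1..2]=0000 (head:   ^)
Step 2: in state B at pos 1, read 0 -> (B,0)->write 1,move L,goto D. Now: state=D, head=0, tape[-1..2]=0010 (head:  ^)
Step 3: in state D at pos 0, read 0 -> (D,0)->write 1,move L,goto C. Now: state=C, head=-1, tape[-2..2]=00110 (head:  ^)
Step 4: in state C at pos -1, read 0 -> (C,0)->write 1,move R,goto B. Now: state=B, head=0, tape[-2..2]=01110 (head:   ^)
Step 5: in state B at pos 0, read 1 -> (B,1)->write 1,move R,goto B. Now: state=B, head=1, tape[-2..2]=01110 (head:    ^)
Step 6: in state B at pos 1, read 1 -> (B,1)->write 1,move R,goto B. Now: state=B, head=2, tape[-2..3]=011100 (head:     ^)
Step 7: in state B at pos 2, read 0 -> (B,0)->write 1,move L,goto D. Now: state=D, head=1, tape[-2..3]=011110 (head:    ^)
Step 8: in state D at pos 1, read 1 -> (D,1)->write 1,move R,goto C. Now: state=C, head=2, tape[-2..3]=011110 (head:     ^)

Answer: 1111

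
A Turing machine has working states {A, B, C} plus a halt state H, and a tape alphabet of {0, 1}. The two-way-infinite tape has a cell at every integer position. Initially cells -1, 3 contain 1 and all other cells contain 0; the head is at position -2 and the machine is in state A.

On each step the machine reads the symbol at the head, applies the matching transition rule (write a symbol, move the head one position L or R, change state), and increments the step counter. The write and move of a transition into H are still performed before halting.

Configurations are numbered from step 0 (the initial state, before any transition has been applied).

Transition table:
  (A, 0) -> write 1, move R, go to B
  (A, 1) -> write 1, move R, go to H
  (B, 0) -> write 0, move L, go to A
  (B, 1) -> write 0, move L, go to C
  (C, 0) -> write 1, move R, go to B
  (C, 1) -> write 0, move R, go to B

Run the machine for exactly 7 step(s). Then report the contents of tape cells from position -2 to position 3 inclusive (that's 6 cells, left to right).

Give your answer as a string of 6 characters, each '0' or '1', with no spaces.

Answer: 100001

Derivation:
Step 1: in state A at pos -2, read 0 -> (A,0)->write 1,move R,goto B. Now: state=B, head=-1, tape[-3..4]=01100010 (head:   ^)
Step 2: in state B at pos -1, read 1 -> (B,1)->write 0,move L,goto C. Now: state=C, head=-2, tape[-3..4]=01000010 (head:  ^)
Step 3: in state C at pos -2, read 1 -> (C,1)->write 0,move R,goto B. Now: state=B, head=-1, tape[-3..4]=00000010 (head:   ^)
Step 4: in state B at pos -1, read 0 -> (B,0)->write 0,move L,goto A. Now: state=A, head=-2, tape[-3..4]=00000010 (head:  ^)
Step 5: in state A at pos -2, read 0 -> (A,0)->write 1,move R,goto B. Now: state=B, head=-1, tape[-3..4]=01000010 (head:   ^)
Step 6: in state B at pos -1, read 0 -> (B,0)->write 0,move L,goto A. Now: state=A, head=-2, tape[-3..4]=01000010 (head:  ^)
Step 7: in state A at pos -2, read 1 -> (A,1)->write 1,move R,goto H. Now: state=H, head=-1, tape[-3..4]=01000010 (head:   ^)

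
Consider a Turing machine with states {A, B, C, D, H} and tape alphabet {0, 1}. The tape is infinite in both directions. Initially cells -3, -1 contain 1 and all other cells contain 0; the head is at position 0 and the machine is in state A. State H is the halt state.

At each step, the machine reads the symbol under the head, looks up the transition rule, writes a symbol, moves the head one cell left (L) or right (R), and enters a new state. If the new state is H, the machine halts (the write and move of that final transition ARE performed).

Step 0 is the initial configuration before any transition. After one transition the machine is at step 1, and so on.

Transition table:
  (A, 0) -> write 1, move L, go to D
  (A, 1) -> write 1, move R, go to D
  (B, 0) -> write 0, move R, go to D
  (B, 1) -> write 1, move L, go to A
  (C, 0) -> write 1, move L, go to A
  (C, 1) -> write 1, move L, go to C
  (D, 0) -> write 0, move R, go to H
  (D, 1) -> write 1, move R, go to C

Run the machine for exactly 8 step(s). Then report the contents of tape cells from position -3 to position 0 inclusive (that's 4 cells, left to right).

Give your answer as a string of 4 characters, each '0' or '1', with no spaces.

Answer: 1111

Derivation:
Step 1: in state A at pos 0, read 0 -> (A,0)->write 1,move L,goto D. Now: state=D, head=-1, tape[-4..1]=010110 (head:    ^)
Step 2: in state D at pos -1, read 1 -> (D,1)->write 1,move R,goto C. Now: state=C, head=0, tape[-4..1]=010110 (head:     ^)
Step 3: in state C at pos 0, read 1 -> (C,1)->write 1,move L,goto C. Now: state=C, head=-1, tape[-4..1]=010110 (head:    ^)
Step 4: in state C at pos -1, read 1 -> (C,1)->write 1,move L,goto C. Now: state=C, head=-2, tape[-4..1]=010110 (head:   ^)
Step 5: in state C at pos -2, read 0 -> (C,0)->write 1,move L,goto A. Now: state=A, head=-3, tape[-4..1]=011110 (head:  ^)
Step 6: in state A at pos -3, read 1 -> (A,1)->write 1,move R,goto D. Now: state=D, head=-2, tape[-4..1]=011110 (head:   ^)
Step 7: in state D at pos -2, read 1 -> (D,1)->write 1,move R,goto C. Now: state=C, head=-1, tape[-4..1]=011110 (head:    ^)
Step 8: in state C at pos -1, read 1 -> (C,1)->write 1,move L,goto C. Now: state=C, head=-2, tape[-4..1]=011110 (head:   ^)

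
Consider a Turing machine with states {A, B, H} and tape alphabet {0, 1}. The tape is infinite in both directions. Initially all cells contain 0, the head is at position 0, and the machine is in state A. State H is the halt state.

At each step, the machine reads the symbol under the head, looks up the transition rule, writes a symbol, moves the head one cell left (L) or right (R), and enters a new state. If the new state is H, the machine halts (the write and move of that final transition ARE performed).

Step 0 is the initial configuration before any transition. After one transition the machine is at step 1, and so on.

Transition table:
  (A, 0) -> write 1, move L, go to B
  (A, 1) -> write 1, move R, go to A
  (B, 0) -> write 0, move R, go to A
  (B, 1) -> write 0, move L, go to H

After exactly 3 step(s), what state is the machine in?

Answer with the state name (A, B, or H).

Step 1: in state A at pos 0, read 0 -> (A,0)->write 1,move L,goto B. Now: state=B, head=-1, tape[-2..1]=0010 (head:  ^)
Step 2: in state B at pos -1, read 0 -> (B,0)->write 0,move R,goto A. Now: state=A, head=0, tape[-2..1]=0010 (head:   ^)
Step 3: in state A at pos 0, read 1 -> (A,1)->write 1,move R,goto A. Now: state=A, head=1, tape[-2..2]=00100 (head:    ^)

Answer: A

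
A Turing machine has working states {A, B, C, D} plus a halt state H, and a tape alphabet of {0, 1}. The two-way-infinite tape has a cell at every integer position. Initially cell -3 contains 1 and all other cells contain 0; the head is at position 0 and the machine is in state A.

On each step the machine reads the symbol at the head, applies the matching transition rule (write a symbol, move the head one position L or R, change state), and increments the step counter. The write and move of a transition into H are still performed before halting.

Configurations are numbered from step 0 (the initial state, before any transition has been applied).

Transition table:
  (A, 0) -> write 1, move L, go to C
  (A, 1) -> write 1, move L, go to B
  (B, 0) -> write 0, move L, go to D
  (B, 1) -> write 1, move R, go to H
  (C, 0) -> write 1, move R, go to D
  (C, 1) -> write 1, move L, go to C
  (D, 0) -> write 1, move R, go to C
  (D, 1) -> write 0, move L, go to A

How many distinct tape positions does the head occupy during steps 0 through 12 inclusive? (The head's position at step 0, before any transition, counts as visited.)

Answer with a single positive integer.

Step 1: in state A at pos 0, read 0 -> (A,0)->write 1,move L,goto C. Now: state=C, head=-1, tape[-4..1]=010010 (head:    ^)
Step 2: in state C at pos -1, read 0 -> (C,0)->write 1,move R,goto D. Now: state=D, head=0, tape[-4..1]=010110 (head:     ^)
Step 3: in state D at pos 0, read 1 -> (D,1)->write 0,move L,goto A. Now: state=A, head=-1, tape[-4..1]=010100 (head:    ^)
Step 4: in state A at pos -1, read 1 -> (A,1)->write 1,move L,goto B. Now: state=B, head=-2, tape[-4..1]=010100 (head:   ^)
Step 5: in state B at pos -2, read 0 -> (B,0)->write 0,move L,goto D. Now: state=D, head=-3, tape[-4..1]=010100 (head:  ^)
Step 6: in state D at pos -3, read 1 -> (D,1)->write 0,move L,goto A. Now: state=A, head=-4, tape[-5..1]=0000100 (head:  ^)
Step 7: in state A at pos -4, read 0 -> (A,0)->write 1,move L,goto C. Now: state=C, head=-5, tape[-6..1]=00100100 (head:  ^)
Step 8: in state C at pos -5, read 0 -> (C,0)->write 1,move R,goto D. Now: state=D, head=-4, tape[-6..1]=01100100 (head:   ^)
Step 9: in state D at pos -4, read 1 -> (D,1)->write 0,move L,goto A. Now: state=A, head=-5, tape[-6..1]=01000100 (head:  ^)
Step 10: in state A at pos -5, read 1 -> (A,1)->write 1,move L,goto B. Now: state=B, head=-6, tape[-7..1]=001000100 (head:  ^)
Step 11: in state B at pos -6, read 0 -> (B,0)->write 0,move L,goto D. Now: state=D, head=-7, tape[-8..1]=0001000100 (head:  ^)
Step 12: in state D at pos -7, read 0 -> (D,0)->write 1,move R,goto C. Now: state=C, head=-6, tape[-8..1]=0101000100 (head:   ^)
Head positions at steps 0..12: starting at 0, distinct positions visited = {-7, -6, -5, -4, -3, -2, -1, 0} -> 8 position(s)

Answer: 8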